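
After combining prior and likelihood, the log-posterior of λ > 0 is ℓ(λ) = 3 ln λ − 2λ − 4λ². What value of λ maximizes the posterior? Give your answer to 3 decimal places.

λ̂_MAP = 0.500

ℓ'(λ) = 3/λ − 2 − 8λ. Setting this to zero and multiplying by λ: 8λ² + 2λ − 3 = 0.
λ = (−2 + √(2² + 4·8·3)) / (2·8) = (−2 + √100) / 16 = (−2 + 10)/16 = 1/2.
ℓ''(λ) = −3/λ² − 8 < 0, confirming a maximum.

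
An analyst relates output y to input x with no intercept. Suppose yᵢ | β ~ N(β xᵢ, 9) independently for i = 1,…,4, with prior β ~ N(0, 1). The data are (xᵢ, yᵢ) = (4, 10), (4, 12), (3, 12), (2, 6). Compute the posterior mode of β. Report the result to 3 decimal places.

log p(β | y) = −Σ(yᵢ − βxᵢ)²/(2·9) − β²/(2·1) + const.
Setting the derivative to zero: Σxᵢ(yᵢ − βxᵢ)/9 − β/1 = 0, so β = Σxᵢyᵢ / (Σxᵢ² + σ²/τ²).
Σxᵢyᵢ = 4·10 + 4·12 + 3·12 + 2·6 = 136; Σxᵢ² = 45; σ²/τ² = 9.
β̂_MAP = 136 / (45 + 9) = 136/54 ≈ 2.519.

β̂_MAP = 2.519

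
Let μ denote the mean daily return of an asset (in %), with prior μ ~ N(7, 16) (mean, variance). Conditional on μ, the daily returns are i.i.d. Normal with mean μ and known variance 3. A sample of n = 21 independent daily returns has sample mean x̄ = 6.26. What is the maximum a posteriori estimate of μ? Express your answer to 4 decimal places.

μ̂_MAP = 6.2665

n = 21, x̄ = 6.26.
For a Normal prior and Normal likelihood with known variance, the posterior is Normal; its mode equals its mean, the precision-weighted average.
Prior precision 1/σ₀² = 1/16 = 0.0625; data precision n/σ² = 21/3 = 7.
μ̂ = (0.0625·7 + 7·6.26) / (0.0625 + 7) = 44.2575/7.0625 = 17703/2825 ≈ 6.2665.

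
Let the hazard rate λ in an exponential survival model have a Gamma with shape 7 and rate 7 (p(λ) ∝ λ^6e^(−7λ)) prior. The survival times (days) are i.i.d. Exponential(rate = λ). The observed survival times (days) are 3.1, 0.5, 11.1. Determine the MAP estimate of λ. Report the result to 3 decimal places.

λ̂_MAP = 0.415

The Exponential(rate=λ) likelihood is ∝ λ^n e^(−λΣtᵢ). Here n = 3 and Σtᵢ = 3.1 + 0.5 + 11.1 = 14.7.
Posterior ∝ λ^6e^(−7λ) · λ^3e^(−14.7λ) = λ^9e^(−21.7λ), i.e. Gamma(10, 21.7).
Mode = (a−1)/b = 9/21.7 ≈ 0.415.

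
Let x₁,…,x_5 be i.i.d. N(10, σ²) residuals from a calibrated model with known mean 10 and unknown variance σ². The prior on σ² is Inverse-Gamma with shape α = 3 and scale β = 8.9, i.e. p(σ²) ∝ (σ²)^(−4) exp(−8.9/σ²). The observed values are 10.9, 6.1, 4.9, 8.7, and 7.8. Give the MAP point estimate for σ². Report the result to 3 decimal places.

Sum of squared deviations about the known mean: SS = (10.9−10)² + (6.1−10)² + (4.9−10)² + (8.7−10)² + (7.8−10)² = 48.56.
The Normal likelihood contributes (σ²)^(−n/2) exp(−SS/(2σ²)), so the posterior is Inverse-Gamma(α + n/2, β + SS/2) = Inverse-Gamma(5.5, 33.18).
The mode of Inverse-Gamma(a, b) is b/(a+1) = 33.18/6.5 ≈ 5.105.

σ̂²_MAP = 5.105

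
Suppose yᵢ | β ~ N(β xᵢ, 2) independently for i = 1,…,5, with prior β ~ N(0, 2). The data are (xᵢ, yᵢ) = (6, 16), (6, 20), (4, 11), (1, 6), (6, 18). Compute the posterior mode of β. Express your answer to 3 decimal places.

log p(β | y) = −Σ(yᵢ − βxᵢ)²/(2·2) − β²/(2·2) + const.
Setting the derivative to zero: Σxᵢ(yᵢ − βxᵢ)/2 − β/2 = 0, so β = Σxᵢyᵢ / (Σxᵢ² + σ²/τ²).
Σxᵢyᵢ = 6·16 + 6·20 + 4·11 + 1·6 + 6·18 = 374; Σxᵢ² = 125; σ²/τ² = 1.
β̂_MAP = 374 / (125 + 1) = 374/126 ≈ 2.968.

β̂_MAP = 2.968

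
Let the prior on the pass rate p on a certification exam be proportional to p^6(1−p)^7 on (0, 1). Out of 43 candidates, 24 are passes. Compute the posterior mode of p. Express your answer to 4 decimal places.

p̂_MAP = 0.5357

The prior density ∝ p^6(1−p)^7 is the kernel of Beta(7, 8).
Data: 24 successes in 43 trials. The binomial likelihood contributes p^24(1−p)^19, so the posterior is Beta(7+24, 8+19) = Beta(31, 27).
For Beta(a, b) with a, b > 1 the mode is (a−1)/(a+b−2) = 30/56 ≈ 0.5357.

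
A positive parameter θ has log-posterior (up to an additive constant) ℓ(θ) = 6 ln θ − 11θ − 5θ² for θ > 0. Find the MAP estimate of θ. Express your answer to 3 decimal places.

ℓ'(θ) = 6/θ − 11 − 10θ. Setting this to zero and multiplying by θ: 10θ² + 11θ − 6 = 0.
θ = (−11 + √(11² + 4·10·6)) / (2·10) = (−11 + √361) / 20 = (−11 + 19)/20 = 2/5.
ℓ''(θ) = −6/θ² − 10 < 0, confirming a maximum.

θ̂_MAP = 0.400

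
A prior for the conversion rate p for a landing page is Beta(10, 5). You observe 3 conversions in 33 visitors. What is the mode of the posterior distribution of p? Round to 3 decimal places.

p̂_MAP = 0.261

Prior: Beta(10, 5).
Data: 3 successes in 33 trials. The binomial likelihood contributes p^3(1−p)^30, so the posterior is Beta(10+3, 5+30) = Beta(13, 35).
For Beta(a, b) with a, b > 1 the mode is (a−1)/(a+b−2) = 12/46 ≈ 0.261.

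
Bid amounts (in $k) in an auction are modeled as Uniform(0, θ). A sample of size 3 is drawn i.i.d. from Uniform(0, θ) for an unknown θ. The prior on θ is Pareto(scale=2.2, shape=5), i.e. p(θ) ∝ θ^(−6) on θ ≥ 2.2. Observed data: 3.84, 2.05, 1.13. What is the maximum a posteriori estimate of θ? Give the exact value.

θ̂_MAP = 3.84

The Uniform(0, θ) likelihood is θ^(−n) for θ ≥ max(xᵢ), zero otherwise. Here max(xᵢ) = 3.84.
Posterior ∝ θ^(−6) · θ^(−3) = θ^(−9) on θ ≥ max(2.2, 3.84) = 3.84.
This density is strictly decreasing in θ, so the posterior mode lies at the lower boundary of the support.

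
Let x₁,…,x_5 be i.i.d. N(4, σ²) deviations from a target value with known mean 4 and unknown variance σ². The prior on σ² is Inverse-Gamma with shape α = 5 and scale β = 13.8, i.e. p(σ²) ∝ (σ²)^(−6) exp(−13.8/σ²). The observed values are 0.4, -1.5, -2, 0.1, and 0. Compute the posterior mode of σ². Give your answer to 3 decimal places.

Sum of squared deviations about the known mean: SS = (0.4−4)² + (-1.5−4)² + (-2−4)² + (0.1−4)² + (0−4)² = 110.42.
The Normal likelihood contributes (σ²)^(−n/2) exp(−SS/(2σ²)), so the posterior is Inverse-Gamma(α + n/2, β + SS/2) = Inverse-Gamma(7.5, 69.01).
The mode of Inverse-Gamma(a, b) is b/(a+1) = 69.01/8.5 ≈ 8.119.

σ̂²_MAP = 8.119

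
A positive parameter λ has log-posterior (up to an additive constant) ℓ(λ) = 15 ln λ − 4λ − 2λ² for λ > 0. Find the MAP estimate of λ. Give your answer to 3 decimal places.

ℓ'(λ) = 15/λ − 4 − 4λ. Setting this to zero and multiplying by λ: 4λ² + 4λ − 15 = 0.
λ = (−4 + √(4² + 4·4·15)) / (2·4) = (−4 + √256) / 8 = (−4 + 16)/8 = 3/2.
ℓ''(λ) = −15/λ² − 4 < 0, confirming a maximum.

λ̂_MAP = 1.500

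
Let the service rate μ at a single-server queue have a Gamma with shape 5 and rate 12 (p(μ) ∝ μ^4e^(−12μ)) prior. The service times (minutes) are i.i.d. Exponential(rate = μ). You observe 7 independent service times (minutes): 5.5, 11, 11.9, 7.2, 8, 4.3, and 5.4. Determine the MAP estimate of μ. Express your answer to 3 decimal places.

μ̂_MAP = 0.168

The Exponential(rate=μ) likelihood is ∝ μ^n e^(−μΣtᵢ). Here n = 7 and Σtᵢ = 5.5 + 11 + 11.9 + 7.2 + 8 + 4.3 + 5.4 = 53.3.
Posterior ∝ μ^4e^(−12μ) · μ^7e^(−53.3μ) = μ^11e^(−65.3μ), i.e. Gamma(12, 65.3).
Mode = (a−1)/b = 11/65.3 ≈ 0.168.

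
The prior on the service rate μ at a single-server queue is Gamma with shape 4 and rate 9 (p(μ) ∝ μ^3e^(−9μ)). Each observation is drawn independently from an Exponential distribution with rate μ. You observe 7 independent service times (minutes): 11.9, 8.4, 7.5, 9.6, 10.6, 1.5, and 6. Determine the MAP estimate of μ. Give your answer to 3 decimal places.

The Exponential(rate=μ) likelihood is ∝ μ^n e^(−μΣtᵢ). Here n = 7 and Σtᵢ = 11.9 + 8.4 + 7.5 + 9.6 + 10.6 + 1.5 + 6 = 55.5.
Posterior ∝ μ^3e^(−9μ) · μ^7e^(−55.5μ) = μ^10e^(−64.5μ), i.e. Gamma(11, 64.5).
Mode = (a−1)/b = 10/64.5 ≈ 0.155.

μ̂_MAP = 0.155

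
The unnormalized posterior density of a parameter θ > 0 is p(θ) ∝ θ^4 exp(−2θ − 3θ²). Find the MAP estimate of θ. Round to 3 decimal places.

ℓ'(θ) = 4/θ − 2 − 6θ. Setting this to zero and multiplying by θ: 6θ² + 2θ − 4 = 0.
θ = (−2 + √(2² + 4·6·4)) / (2·6) = (−2 + √100) / 12 = (−2 + 10)/12 = 2/3.
ℓ''(θ) = −4/θ² − 6 < 0, confirming a maximum.

θ̂_MAP = 0.667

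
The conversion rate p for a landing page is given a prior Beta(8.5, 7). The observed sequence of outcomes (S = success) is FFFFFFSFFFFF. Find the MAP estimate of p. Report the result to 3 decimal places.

p̂_MAP = 0.333

Prior: Beta(8.5, 7).
Data: 1 success in 12 trials (from the sequence). The binomial likelihood contributes p(1−p)^11, so the posterior is Beta(8.5+1, 7+11) = Beta(9.5, 18).
For Beta(a, b) with a, b > 1 the mode is (a−1)/(a+b−2) = 8.5/25.5 ≈ 0.333.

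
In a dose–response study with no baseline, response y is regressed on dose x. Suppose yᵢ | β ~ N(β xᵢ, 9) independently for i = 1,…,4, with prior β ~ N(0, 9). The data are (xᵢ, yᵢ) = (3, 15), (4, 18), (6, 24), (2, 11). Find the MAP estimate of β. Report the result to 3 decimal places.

β̂_MAP = 4.288

log p(β | y) = −Σ(yᵢ − βxᵢ)²/(2·9) − β²/(2·9) + const.
Setting the derivative to zero: Σxᵢ(yᵢ − βxᵢ)/9 − β/9 = 0, so β = Σxᵢyᵢ / (Σxᵢ² + σ²/τ²).
Σxᵢyᵢ = 3·15 + 4·18 + 6·24 + 2·11 = 283; Σxᵢ² = 65; σ²/τ² = 1.
β̂_MAP = 283 / (65 + 1) = 283/66 ≈ 4.288.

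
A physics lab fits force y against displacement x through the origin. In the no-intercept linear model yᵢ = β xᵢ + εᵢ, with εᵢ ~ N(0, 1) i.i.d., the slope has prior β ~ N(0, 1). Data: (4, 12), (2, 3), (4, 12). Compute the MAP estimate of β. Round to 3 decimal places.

log p(β | y) = −Σ(yᵢ − βxᵢ)²/(2·1) − β²/(2·1) + const.
Setting the derivative to zero: Σxᵢ(yᵢ − βxᵢ)/1 − β/1 = 0, so β = Σxᵢyᵢ / (Σxᵢ² + σ²/τ²).
Σxᵢyᵢ = 4·12 + 2·3 + 4·12 = 102; Σxᵢ² = 36; σ²/τ² = 1.
β̂_MAP = 102 / (36 + 1) = 102/37 ≈ 2.757.

β̂_MAP = 2.757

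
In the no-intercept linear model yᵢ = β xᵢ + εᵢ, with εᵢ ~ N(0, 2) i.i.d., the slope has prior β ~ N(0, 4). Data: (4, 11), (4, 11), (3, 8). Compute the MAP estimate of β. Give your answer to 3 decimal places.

log p(β | y) = −Σ(yᵢ − βxᵢ)²/(2·2) − β²/(2·4) + const.
Setting the derivative to zero: Σxᵢ(yᵢ − βxᵢ)/2 − β/4 = 0, so β = Σxᵢyᵢ / (Σxᵢ² + σ²/τ²).
Σxᵢyᵢ = 4·11 + 4·11 + 3·8 = 112; Σxᵢ² = 41; σ²/τ² = 0.5.
β̂_MAP = 112 / (41 + 0.5) = 112/41.5 ≈ 2.699.

β̂_MAP = 2.699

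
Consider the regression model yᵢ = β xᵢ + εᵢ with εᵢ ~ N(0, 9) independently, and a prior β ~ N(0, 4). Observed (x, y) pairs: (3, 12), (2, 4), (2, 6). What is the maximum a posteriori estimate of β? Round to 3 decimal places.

β̂_MAP = 2.909

log p(β | y) = −Σ(yᵢ − βxᵢ)²/(2·9) − β²/(2·4) + const.
Setting the derivative to zero: Σxᵢ(yᵢ − βxᵢ)/9 − β/4 = 0, so β = Σxᵢyᵢ / (Σxᵢ² + σ²/τ²).
Σxᵢyᵢ = 3·12 + 2·4 + 2·6 = 56; Σxᵢ² = 17; σ²/τ² = 2.25.
β̂_MAP = 56 / (17 + 2.25) = 56/19.25 ≈ 2.909.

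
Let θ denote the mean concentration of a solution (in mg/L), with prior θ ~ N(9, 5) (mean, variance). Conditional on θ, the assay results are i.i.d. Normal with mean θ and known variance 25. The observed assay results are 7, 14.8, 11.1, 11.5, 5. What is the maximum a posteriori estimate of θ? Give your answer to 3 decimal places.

n = 5; x̄ = (7 + 14.8 + 11.1 + 11.5 + 5)/5 = 49.4/5 = 9.88.
For a Normal prior and Normal likelihood with known variance, the posterior is Normal; its mode equals its mean, the precision-weighted average.
Prior precision 1/σ₀² = 1/5 = 0.2; data precision n/σ² = 5/25 = 0.2.
θ̂ = (0.2·9 + 0.2·9.88) / (0.2 + 0.2) = 3.776/0.4 = 9.440.

θ̂_MAP = 9.440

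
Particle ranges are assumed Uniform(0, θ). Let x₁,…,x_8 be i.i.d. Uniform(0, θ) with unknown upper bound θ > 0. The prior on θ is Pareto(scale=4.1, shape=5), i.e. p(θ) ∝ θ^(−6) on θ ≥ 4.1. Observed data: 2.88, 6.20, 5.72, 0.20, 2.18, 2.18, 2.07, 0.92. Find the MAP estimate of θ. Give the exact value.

θ̂_MAP = 6.20

The Uniform(0, θ) likelihood is θ^(−n) for θ ≥ max(xᵢ), zero otherwise. Here max(xᵢ) = 6.20.
Posterior ∝ θ^(−6) · θ^(−8) = θ^(−14) on θ ≥ max(4.1, 6.20) = 6.20.
This density is strictly decreasing in θ, so the posterior mode lies at the lower boundary of the support.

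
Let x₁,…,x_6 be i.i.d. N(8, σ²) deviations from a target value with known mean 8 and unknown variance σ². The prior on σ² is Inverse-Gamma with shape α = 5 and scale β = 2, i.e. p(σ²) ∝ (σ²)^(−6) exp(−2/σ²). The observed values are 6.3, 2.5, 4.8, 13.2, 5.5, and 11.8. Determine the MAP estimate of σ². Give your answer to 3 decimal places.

Sum of squared deviations about the known mean: SS = (6.3−8)² + (2.5−8)² + (4.8−8)² + (13.2−8)² + (5.5−8)² + (11.8−8)² = 91.11.
The Normal likelihood contributes (σ²)^(−n/2) exp(−SS/(2σ²)), so the posterior is Inverse-Gamma(α + n/2, β + SS/2) = Inverse-Gamma(8, 47.555).
The mode of Inverse-Gamma(a, b) is b/(a+1) = 47.555/9 ≈ 5.284.

σ̂²_MAP = 5.284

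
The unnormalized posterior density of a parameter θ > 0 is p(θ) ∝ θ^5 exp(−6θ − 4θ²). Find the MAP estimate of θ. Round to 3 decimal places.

ℓ'(θ) = 5/θ − 6 − 8θ. Setting this to zero and multiplying by θ: 8θ² + 6θ − 5 = 0.
θ = (−6 + √(6² + 4·8·5)) / (2·8) = (−6 + √196) / 16 = (−6 + 14)/16 = 1/2.
ℓ''(θ) = −5/θ² − 8 < 0, confirming a maximum.

θ̂_MAP = 0.500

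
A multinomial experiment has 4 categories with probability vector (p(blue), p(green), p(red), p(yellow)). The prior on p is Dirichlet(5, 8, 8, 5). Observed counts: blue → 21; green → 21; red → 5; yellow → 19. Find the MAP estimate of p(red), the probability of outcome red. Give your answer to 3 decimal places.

MAP estimate of p(red) = 0.136

The posterior is Dirichlet(αᵢ + nᵢ) = Dirichlet(26, 29, 13, 24).
For a Dirichlet(a₁,…,a_K) with all aᵢ > 1, the mode has j-th component (aⱼ − 1)/(Σaᵢ − K).
Here Σaᵢ = 92 and K = 4, so p(red) = (13 − 1)/(92 − 4) = 12/88 ≈ 0.136.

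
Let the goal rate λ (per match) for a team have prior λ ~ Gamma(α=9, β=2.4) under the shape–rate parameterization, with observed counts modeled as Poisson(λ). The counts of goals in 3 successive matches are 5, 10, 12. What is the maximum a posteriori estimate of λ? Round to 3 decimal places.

Σxᵢ = 5+10+12 = 27, with n = 3.
Posterior ∝ λ^8e^(−2.4λ) · λ^27e^(−3λ) = λ^35e^(−5.4λ), i.e. Gamma(shape=36, rate=5.4).
The mode of a Gamma(a, b) with a ≥ 1 (shape–rate) is (a−1)/b = 35/5.4 ≈ 6.481.

λ̂_MAP = 6.481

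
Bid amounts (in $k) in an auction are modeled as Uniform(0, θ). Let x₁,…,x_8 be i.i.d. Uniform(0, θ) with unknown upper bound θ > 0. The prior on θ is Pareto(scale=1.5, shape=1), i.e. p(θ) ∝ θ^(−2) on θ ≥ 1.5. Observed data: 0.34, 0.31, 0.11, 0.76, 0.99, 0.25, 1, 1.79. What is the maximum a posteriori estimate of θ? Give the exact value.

θ̂_MAP = 1.79

The Uniform(0, θ) likelihood is θ^(−n) for θ ≥ max(xᵢ), zero otherwise. Here max(xᵢ) = 1.79.
Posterior ∝ θ^(−2) · θ^(−8) = θ^(−10) on θ ≥ max(1.5, 1.79) = 1.79.
This density is strictly decreasing in θ, so the posterior mode lies at the lower boundary of the support.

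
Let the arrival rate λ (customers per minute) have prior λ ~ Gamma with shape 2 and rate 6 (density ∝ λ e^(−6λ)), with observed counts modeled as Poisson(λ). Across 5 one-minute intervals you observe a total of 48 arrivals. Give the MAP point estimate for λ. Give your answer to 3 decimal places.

Σxᵢ = 48, n = 5.
Posterior ∝ λe^(−6λ) · λ^48e^(−5λ) = λ^49e^(−11λ), i.e. Gamma(shape=50, rate=11).
The mode of a Gamma(a, b) with a ≥ 1 (shape–rate) is (a−1)/b = 49/11 ≈ 4.455.

λ̂_MAP = 4.455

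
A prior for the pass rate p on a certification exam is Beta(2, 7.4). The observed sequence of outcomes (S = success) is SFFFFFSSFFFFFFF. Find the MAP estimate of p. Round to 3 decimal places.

p̂_MAP = 0.179

Prior: Beta(2, 7.4).
Data: 3 successes in 15 trials (from the sequence). The binomial likelihood contributes p^3(1−p)^12, so the posterior is Beta(2+3, 7.4+12) = Beta(5, 19.4).
For Beta(a, b) with a, b > 1 the mode is (a−1)/(a+b−2) = 4/22.4 ≈ 0.179.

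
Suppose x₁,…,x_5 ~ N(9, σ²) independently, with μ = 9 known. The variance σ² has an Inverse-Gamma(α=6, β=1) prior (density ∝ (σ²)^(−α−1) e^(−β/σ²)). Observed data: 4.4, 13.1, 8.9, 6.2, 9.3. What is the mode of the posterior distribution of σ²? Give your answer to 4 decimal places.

Sum of squared deviations about the known mean: SS = (4.4−9)² + (13.1−9)² + (8.9−9)² + (6.2−9)² + (9.3−9)² = 45.91.
The Normal likelihood contributes (σ²)^(−n/2) exp(−SS/(2σ²)), so the posterior is Inverse-Gamma(α + n/2, β + SS/2) = Inverse-Gamma(8.5, 23.955).
The mode of Inverse-Gamma(a, b) is b/(a+1) = 23.955/9.5 ≈ 2.5216.

σ̂²_MAP = 2.5216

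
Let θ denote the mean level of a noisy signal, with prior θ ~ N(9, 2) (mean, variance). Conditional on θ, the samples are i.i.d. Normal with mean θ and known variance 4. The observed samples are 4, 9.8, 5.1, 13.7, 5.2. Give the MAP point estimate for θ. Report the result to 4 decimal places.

n = 5; x̄ = (4 + 9.8 + 5.1 + 13.7 + 5.2)/5 = 37.8/5 = 7.56.
For a Normal prior and Normal likelihood with known variance, the posterior is Normal; its mode equals its mean, the precision-weighted average.
Prior precision 1/σ₀² = 1/2 = 0.5; data precision n/σ² = 5/4 = 1.25.
θ̂ = (0.5·9 + 1.25·7.56) / (0.5 + 1.25) = 13.95/1.75 = 279/35 ≈ 7.9714.

θ̂_MAP = 7.9714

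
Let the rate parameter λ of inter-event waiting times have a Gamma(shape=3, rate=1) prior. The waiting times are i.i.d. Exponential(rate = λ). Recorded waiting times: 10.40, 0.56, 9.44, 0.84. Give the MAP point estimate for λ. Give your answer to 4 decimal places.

The Exponential(rate=λ) likelihood is ∝ λ^n e^(−λΣtᵢ). Here n = 4 and Σtᵢ = 10.40 + 0.56 + 9.44 + 0.84 = 21.24.
Posterior ∝ λ^2e^(−1λ) · λ^4e^(−21.24λ) = λ^6e^(−22.24λ), i.e. Gamma(7, 22.24).
Mode = (a−1)/b = 6/22.24 ≈ 0.2698.

λ̂_MAP = 0.2698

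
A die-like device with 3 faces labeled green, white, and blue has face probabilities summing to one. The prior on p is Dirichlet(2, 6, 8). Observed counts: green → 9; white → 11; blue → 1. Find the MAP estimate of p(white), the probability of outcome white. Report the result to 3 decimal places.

MAP estimate of p(white) = 0.471

The posterior is Dirichlet(αᵢ + nᵢ) = Dirichlet(11, 17, 9).
For a Dirichlet(a₁,…,a_K) with all aᵢ > 1, the mode has j-th component (aⱼ − 1)/(Σaᵢ − K).
Here Σaᵢ = 37 and K = 3, so p(white) = (17 − 1)/(37 − 3) = 16/34 ≈ 0.471.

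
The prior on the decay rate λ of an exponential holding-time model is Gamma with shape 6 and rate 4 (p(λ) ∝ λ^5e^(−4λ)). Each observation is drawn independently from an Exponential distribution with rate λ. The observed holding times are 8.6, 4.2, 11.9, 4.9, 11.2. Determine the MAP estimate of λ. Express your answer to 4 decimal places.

λ̂_MAP = 0.2232

The Exponential(rate=λ) likelihood is ∝ λ^n e^(−λΣtᵢ). Here n = 5 and Σtᵢ = 8.6 + 4.2 + 11.9 + 4.9 + 11.2 = 40.8.
Posterior ∝ λ^5e^(−4λ) · λ^5e^(−40.8λ) = λ^10e^(−44.8λ), i.e. Gamma(11, 44.8).
Mode = (a−1)/b = 10/44.8 ≈ 0.2232.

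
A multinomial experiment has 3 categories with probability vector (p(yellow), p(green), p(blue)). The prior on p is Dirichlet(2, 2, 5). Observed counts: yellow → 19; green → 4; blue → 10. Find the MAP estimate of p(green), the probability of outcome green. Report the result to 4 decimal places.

The posterior is Dirichlet(αᵢ + nᵢ) = Dirichlet(21, 6, 15).
For a Dirichlet(a₁,…,a_K) with all aᵢ > 1, the mode has j-th component (aⱼ − 1)/(Σaᵢ − K).
Here Σaᵢ = 42 and K = 3, so p(green) = (6 − 1)/(42 − 3) = 5/39 ≈ 0.1282.

MAP estimate of p(green) = 0.1282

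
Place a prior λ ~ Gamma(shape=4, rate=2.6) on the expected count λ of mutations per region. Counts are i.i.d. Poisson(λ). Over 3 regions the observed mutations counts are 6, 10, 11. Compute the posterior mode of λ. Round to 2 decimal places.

Σxᵢ = 6+10+11 = 27, with n = 3.
Posterior ∝ λ^3e^(−2.6λ) · λ^27e^(−3λ) = λ^30e^(−5.6λ), i.e. Gamma(shape=31, rate=5.6).
The mode of a Gamma(a, b) with a ≥ 1 (shape–rate) is (a−1)/b = 30/5.6 ≈ 5.36.

λ̂_MAP = 5.36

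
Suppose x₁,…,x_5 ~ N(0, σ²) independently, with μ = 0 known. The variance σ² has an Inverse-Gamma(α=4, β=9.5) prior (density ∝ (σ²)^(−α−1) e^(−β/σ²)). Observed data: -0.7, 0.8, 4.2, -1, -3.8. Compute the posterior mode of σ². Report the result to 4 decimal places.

σ̂²_MAP = 3.5473

Sum of squared deviations about the known mean: SS = (-0.7−0)² + (0.8−0)² + (4.2−0)² + (-1−0)² + (-3.8−0)² = 34.21.
The Normal likelihood contributes (σ²)^(−n/2) exp(−SS/(2σ²)), so the posterior is Inverse-Gamma(α + n/2, β + SS/2) = Inverse-Gamma(6.5, 26.605).
The mode of Inverse-Gamma(a, b) is b/(a+1) = 26.605/7.5 ≈ 3.5473.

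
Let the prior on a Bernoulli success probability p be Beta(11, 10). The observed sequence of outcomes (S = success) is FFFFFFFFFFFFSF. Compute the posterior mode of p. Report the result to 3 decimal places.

p̂_MAP = 0.333

Prior: Beta(11, 10).
Data: 1 success in 14 trials (from the sequence). The binomial likelihood contributes p(1−p)^13, so the posterior is Beta(11+1, 10+13) = Beta(12, 23).
For Beta(a, b) with a, b > 1 the mode is (a−1)/(a+b−2) = 11/33 ≈ 0.333.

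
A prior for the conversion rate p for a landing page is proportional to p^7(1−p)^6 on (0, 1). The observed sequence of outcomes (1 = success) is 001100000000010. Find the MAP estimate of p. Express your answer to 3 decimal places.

The prior density ∝ p^7(1−p)^6 is the kernel of Beta(8, 7).
Data: 3 successes in 15 trials (from the sequence). The binomial likelihood contributes p^3(1−p)^12, so the posterior is Beta(8+3, 7+12) = Beta(11, 19).
For Beta(a, b) with a, b > 1 the mode is (a−1)/(a+b−2) = 10/28 ≈ 0.357.

p̂_MAP = 0.357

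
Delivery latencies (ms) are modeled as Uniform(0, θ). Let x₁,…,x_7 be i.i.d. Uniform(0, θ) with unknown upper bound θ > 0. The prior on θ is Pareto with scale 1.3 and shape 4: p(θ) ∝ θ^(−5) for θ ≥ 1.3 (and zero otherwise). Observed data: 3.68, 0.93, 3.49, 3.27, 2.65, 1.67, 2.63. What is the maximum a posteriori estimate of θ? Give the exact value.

θ̂_MAP = 3.68

The Uniform(0, θ) likelihood is θ^(−n) for θ ≥ max(xᵢ), zero otherwise. Here max(xᵢ) = 3.68.
Posterior ∝ θ^(−5) · θ^(−7) = θ^(−12) on θ ≥ max(1.3, 3.68) = 3.68.
This density is strictly decreasing in θ, so the posterior mode lies at the lower boundary of the support.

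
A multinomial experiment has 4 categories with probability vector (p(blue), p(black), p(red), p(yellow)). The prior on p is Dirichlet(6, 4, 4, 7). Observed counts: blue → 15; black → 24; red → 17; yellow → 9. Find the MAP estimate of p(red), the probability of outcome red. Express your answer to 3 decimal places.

The posterior is Dirichlet(αᵢ + nᵢ) = Dirichlet(21, 28, 21, 16).
For a Dirichlet(a₁,…,a_K) with all aᵢ > 1, the mode has j-th component (aⱼ − 1)/(Σaᵢ − K).
Here Σaᵢ = 86 and K = 4, so p(red) = (21 − 1)/(86 − 4) = 20/82 ≈ 0.244.

MAP estimate of p(red) = 0.244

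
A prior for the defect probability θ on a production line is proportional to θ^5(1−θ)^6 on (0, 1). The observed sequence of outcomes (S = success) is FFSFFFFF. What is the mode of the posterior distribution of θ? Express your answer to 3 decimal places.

θ̂_MAP = 0.316

The prior density ∝ θ^5(1−θ)^6 is the kernel of Beta(6, 7).
Data: 1 success in 8 trials (from the sequence). The binomial likelihood contributes θ(1−θ)^7, so the posterior is Beta(6+1, 7+7) = Beta(7, 14).
For Beta(a, b) with a, b > 1 the mode is (a−1)/(a+b−2) = 6/19 ≈ 0.316.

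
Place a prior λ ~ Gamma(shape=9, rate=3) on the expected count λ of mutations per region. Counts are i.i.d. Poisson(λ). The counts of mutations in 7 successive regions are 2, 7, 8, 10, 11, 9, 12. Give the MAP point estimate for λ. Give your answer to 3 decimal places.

Σxᵢ = 2+7+8+10+11+9+12 = 59, with n = 7.
Posterior ∝ λ^8e^(−3λ) · λ^59e^(−7λ) = λ^67e^(−10λ), i.e. Gamma(shape=68, rate=10).
The mode of a Gamma(a, b) with a ≥ 1 (shape–rate) is (a−1)/b = 67/10 ≈ 6.700.

λ̂_MAP = 6.700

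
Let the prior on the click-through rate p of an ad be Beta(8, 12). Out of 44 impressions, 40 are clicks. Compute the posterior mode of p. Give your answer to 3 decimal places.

p̂_MAP = 0.758

Prior: Beta(8, 12).
Data: 40 successes in 44 trials. The binomial likelihood contributes p^40(1−p)^4, so the posterior is Beta(8+40, 12+4) = Beta(48, 16).
For Beta(a, b) with a, b > 1 the mode is (a−1)/(a+b−2) = 47/62 ≈ 0.758.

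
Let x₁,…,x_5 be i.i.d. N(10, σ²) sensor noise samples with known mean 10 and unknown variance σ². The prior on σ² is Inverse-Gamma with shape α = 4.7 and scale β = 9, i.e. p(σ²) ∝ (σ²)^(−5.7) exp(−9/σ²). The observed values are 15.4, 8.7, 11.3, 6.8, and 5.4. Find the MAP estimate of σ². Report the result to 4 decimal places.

σ̂²_MAP = 4.9963

Sum of squared deviations about the known mean: SS = (15.4−10)² + (8.7−10)² + (11.3−10)² + (6.8−10)² + (5.4−10)² = 63.94.
The Normal likelihood contributes (σ²)^(−n/2) exp(−SS/(2σ²)), so the posterior is Inverse-Gamma(α + n/2, β + SS/2) = Inverse-Gamma(7.2, 40.97).
The mode of Inverse-Gamma(a, b) is b/(a+1) = 40.97/8.2 ≈ 4.9963.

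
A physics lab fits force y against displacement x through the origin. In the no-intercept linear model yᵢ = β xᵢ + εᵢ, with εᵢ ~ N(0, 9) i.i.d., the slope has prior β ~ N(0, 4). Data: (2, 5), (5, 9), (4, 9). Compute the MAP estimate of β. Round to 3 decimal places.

β̂_MAP = 1.926

log p(β | y) = −Σ(yᵢ − βxᵢ)²/(2·9) − β²/(2·4) + const.
Setting the derivative to zero: Σxᵢ(yᵢ − βxᵢ)/9 − β/4 = 0, so β = Σxᵢyᵢ / (Σxᵢ² + σ²/τ²).
Σxᵢyᵢ = 2·5 + 5·9 + 4·9 = 91; Σxᵢ² = 45; σ²/τ² = 2.25.
β̂_MAP = 91 / (45 + 2.25) = 91/47.25 ≈ 1.926.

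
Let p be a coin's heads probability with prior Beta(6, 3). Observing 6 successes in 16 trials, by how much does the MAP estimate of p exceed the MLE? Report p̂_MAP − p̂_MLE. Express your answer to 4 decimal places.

MAP − MLE = 0.1033

Posterior is Beta(12, 13); MAP = (12−1)/(25−2) = 11/23 ≈ 0.47826.
MLE ignores the prior: p̂_MLE = k/n = 6/16 ≈ 0.37500.
Difference = 11/23 − 6/16 = 19/184 ≈ 0.1033.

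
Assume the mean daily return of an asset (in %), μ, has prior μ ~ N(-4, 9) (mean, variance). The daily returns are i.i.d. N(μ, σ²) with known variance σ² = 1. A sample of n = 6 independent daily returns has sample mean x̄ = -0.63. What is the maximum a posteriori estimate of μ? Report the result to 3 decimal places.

n = 6, x̄ = -0.63.
For a Normal prior and Normal likelihood with known variance, the posterior is Normal; its mode equals its mean, the precision-weighted average.
Prior precision 1/σ₀² = 1/9; data precision n/σ² = 6/1 = 6.
μ̂ = ((1/9)·(-4) + 6·(-0.63)) / (1/9 + 6) = (-1901/450)/(55/9) = -1901/2750 ≈ -0.691.

μ̂_MAP = -0.691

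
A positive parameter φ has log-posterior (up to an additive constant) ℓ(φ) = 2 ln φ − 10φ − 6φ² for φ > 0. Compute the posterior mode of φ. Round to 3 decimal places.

ℓ'(φ) = 2/φ − 10 − 12φ. Setting this to zero and multiplying by φ: 12φ² + 10φ − 2 = 0.
φ = (−10 + √(10² + 4·12·2)) / (2·12) = (−10 + √196) / 24 = (−10 + 14)/24 = 1/6.
ℓ''(φ) = −2/φ² − 12 < 0, confirming a maximum.

φ̂_MAP = 0.167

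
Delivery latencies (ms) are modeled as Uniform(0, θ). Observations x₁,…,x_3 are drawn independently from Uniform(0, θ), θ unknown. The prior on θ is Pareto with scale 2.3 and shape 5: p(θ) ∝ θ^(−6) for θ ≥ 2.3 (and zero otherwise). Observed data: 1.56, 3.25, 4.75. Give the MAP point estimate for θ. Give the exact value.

θ̂_MAP = 4.75

The Uniform(0, θ) likelihood is θ^(−n) for θ ≥ max(xᵢ), zero otherwise. Here max(xᵢ) = 4.75.
Posterior ∝ θ^(−6) · θ^(−3) = θ^(−9) on θ ≥ max(2.3, 4.75) = 4.75.
This density is strictly decreasing in θ, so the posterior mode lies at the lower boundary of the support.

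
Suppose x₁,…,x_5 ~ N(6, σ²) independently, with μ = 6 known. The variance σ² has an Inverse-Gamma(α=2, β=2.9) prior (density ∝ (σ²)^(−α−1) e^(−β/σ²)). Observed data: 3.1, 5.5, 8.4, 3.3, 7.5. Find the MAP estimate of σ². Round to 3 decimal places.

Sum of squared deviations about the known mean: SS = (3.1−6)² + (5.5−6)² + (8.4−6)² + (3.3−6)² + (7.5−6)² = 23.96.
The Normal likelihood contributes (σ²)^(−n/2) exp(−SS/(2σ²)), so the posterior is Inverse-Gamma(α + n/2, β + SS/2) = Inverse-Gamma(4.5, 14.88).
The mode of Inverse-Gamma(a, b) is b/(a+1) = 14.88/5.5 ≈ 2.705.

σ̂²_MAP = 2.705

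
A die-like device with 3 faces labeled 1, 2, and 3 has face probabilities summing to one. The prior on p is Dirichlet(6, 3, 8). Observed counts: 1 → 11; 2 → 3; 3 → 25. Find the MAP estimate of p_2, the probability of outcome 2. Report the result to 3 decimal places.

MAP estimate: 0.094

The posterior is Dirichlet(αᵢ + nᵢ) = Dirichlet(17, 6, 33).
For a Dirichlet(a₁,…,a_K) with all aᵢ > 1, the mode has j-th component (aⱼ − 1)/(Σaᵢ − K).
Here Σaᵢ = 56 and K = 3, so p_2 = (6 − 1)/(56 − 3) = 5/53 ≈ 0.094.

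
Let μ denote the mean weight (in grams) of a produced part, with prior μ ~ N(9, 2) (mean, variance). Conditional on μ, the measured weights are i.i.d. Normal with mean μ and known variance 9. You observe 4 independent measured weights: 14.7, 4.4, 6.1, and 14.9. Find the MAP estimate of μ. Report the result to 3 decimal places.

μ̂_MAP = 9.482

n = 4; x̄ = (14.7 + 4.4 + 6.1 + 14.9)/4 = 40.1/4 = 10.025.
For a Normal prior and Normal likelihood with known variance, the posterior is Normal; its mode equals its mean, the precision-weighted average.
Prior precision 1/σ₀² = 1/2 = 0.5; data precision n/σ² = 4/9.
μ̂ = (0.5·9 + (4/9)·10.025) / (0.5 + 4/9) = (403/45)/(17/18) = 806/85 ≈ 9.482.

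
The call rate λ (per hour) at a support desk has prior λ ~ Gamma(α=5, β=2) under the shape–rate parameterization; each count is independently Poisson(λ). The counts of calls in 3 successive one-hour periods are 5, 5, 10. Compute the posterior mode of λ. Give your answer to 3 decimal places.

λ̂_MAP = 4.800

Σxᵢ = 5+5+10 = 20, with n = 3.
Posterior ∝ λ^4e^(−2λ) · λ^20e^(−3λ) = λ^24e^(−5λ), i.e. Gamma(shape=25, rate=5).
The mode of a Gamma(a, b) with a ≥ 1 (shape–rate) is (a−1)/b = 24/5 ≈ 4.800.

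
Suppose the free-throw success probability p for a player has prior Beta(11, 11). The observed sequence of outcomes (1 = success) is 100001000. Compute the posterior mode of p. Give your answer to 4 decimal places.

Prior: Beta(11, 11).
Data: 2 successes in 9 trials (from the sequence). The binomial likelihood contributes p^2(1−p)^7, so the posterior is Beta(11+2, 11+7) = Beta(13, 18).
For Beta(a, b) with a, b > 1 the mode is (a−1)/(a+b−2) = 12/29 ≈ 0.4138.

p̂_MAP = 0.4138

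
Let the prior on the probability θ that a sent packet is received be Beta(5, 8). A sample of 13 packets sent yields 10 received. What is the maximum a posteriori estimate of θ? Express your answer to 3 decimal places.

θ̂_MAP = 0.583

Prior: Beta(5, 8).
Data: 10 successes in 13 trials. The binomial likelihood contributes θ^10(1−θ)^3, so the posterior is Beta(5+10, 8+3) = Beta(15, 11).
For Beta(a, b) with a, b > 1 the mode is (a−1)/(a+b−2) = 14/24 ≈ 0.583.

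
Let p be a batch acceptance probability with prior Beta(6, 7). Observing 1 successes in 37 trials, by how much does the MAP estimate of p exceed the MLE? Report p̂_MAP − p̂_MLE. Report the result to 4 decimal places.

MAP − MLE = 0.0980

Posterior is Beta(7, 43); MAP = (7−1)/(50−2) = 6/48 ≈ 0.12500.
MLE ignores the prior: p̂_MLE = k/n = 1/37 ≈ 0.02703.
Difference = 6/48 − 1/37 = 29/296 ≈ 0.0980.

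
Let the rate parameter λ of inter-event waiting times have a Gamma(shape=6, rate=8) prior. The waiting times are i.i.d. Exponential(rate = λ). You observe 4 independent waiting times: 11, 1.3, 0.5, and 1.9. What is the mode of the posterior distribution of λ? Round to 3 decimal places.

The Exponential(rate=λ) likelihood is ∝ λ^n e^(−λΣtᵢ). Here n = 4 and Σtᵢ = 11 + 1.3 + 0.5 + 1.9 = 14.7.
Posterior ∝ λ^5e^(−8λ) · λ^4e^(−14.7λ) = λ^9e^(−22.7λ), i.e. Gamma(10, 22.7).
Mode = (a−1)/b = 9/22.7 ≈ 0.396.

λ̂_MAP = 0.396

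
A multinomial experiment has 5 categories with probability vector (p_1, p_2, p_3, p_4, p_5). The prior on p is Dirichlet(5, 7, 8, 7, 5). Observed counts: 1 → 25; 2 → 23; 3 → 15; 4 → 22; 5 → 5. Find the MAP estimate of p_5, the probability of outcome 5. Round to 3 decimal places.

MAP estimate: 0.077

The posterior is Dirichlet(αᵢ + nᵢ) = Dirichlet(30, 30, 23, 29, 10).
For a Dirichlet(a₁,…,a_K) with all aᵢ > 1, the mode has j-th component (aⱼ − 1)/(Σaᵢ − K).
Here Σaᵢ = 122 and K = 5, so p_5 = (10 − 1)/(122 − 5) = 9/117 ≈ 0.077.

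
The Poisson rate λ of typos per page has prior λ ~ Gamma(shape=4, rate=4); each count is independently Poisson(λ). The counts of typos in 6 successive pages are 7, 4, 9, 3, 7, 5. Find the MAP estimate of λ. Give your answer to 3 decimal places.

λ̂_MAP = 3.800

Σxᵢ = 7+4+9+3+7+5 = 35, with n = 6.
Posterior ∝ λ^3e^(−4λ) · λ^35e^(−6λ) = λ^38e^(−10λ), i.e. Gamma(shape=39, rate=10).
The mode of a Gamma(a, b) with a ≥ 1 (shape–rate) is (a−1)/b = 38/10 ≈ 3.800.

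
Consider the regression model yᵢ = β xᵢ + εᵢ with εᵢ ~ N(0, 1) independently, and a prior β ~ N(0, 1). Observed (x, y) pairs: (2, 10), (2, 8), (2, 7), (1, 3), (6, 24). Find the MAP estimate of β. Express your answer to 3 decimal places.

log p(β | y) = −Σ(yᵢ − βxᵢ)²/(2·1) − β²/(2·1) + const.
Setting the derivative to zero: Σxᵢ(yᵢ − βxᵢ)/1 − β/1 = 0, so β = Σxᵢyᵢ / (Σxᵢ² + σ²/τ²).
Σxᵢyᵢ = 2·10 + 2·8 + 2·7 + 1·3 + 6·24 = 197; Σxᵢ² = 49; σ²/τ² = 1.
β̂_MAP = 197 / (49 + 1) = 197/50 ≈ 3.940.

β̂_MAP = 3.940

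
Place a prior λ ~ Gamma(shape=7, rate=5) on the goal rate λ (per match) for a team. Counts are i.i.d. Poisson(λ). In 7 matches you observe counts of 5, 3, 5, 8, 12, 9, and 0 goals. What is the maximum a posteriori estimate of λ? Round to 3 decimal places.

λ̂_MAP = 4.000

Σxᵢ = 5+3+5+8+12+9+0 = 42, with n = 7.
Posterior ∝ λ^6e^(−5λ) · λ^42e^(−7λ) = λ^48e^(−12λ), i.e. Gamma(shape=49, rate=12).
The mode of a Gamma(a, b) with a ≥ 1 (shape–rate) is (a−1)/b = 48/12 ≈ 4.000.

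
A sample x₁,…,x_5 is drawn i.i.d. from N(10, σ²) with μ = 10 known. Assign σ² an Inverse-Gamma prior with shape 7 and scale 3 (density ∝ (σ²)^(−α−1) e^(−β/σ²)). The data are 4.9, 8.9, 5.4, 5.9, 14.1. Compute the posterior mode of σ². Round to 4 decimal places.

Sum of squared deviations about the known mean: SS = (4.9−10)² + (8.9−10)² + (5.4−10)² + (5.9−10)² + (14.1−10)² = 82.
The Normal likelihood contributes (σ²)^(−n/2) exp(−SS/(2σ²)), so the posterior is Inverse-Gamma(α + n/2, β + SS/2) = Inverse-Gamma(9.5, 44).
The mode of Inverse-Gamma(a, b) is b/(a+1) = 44/10.5 ≈ 4.1905.

σ̂²_MAP = 4.1905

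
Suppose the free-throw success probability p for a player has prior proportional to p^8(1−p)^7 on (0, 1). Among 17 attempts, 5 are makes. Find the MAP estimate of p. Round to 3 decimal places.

p̂_MAP = 0.406

The prior density ∝ p^8(1−p)^7 is the kernel of Beta(9, 8).
Data: 5 successes in 17 trials. The binomial likelihood contributes p^5(1−p)^12, so the posterior is Beta(9+5, 8+12) = Beta(14, 20).
For Beta(a, b) with a, b > 1 the mode is (a−1)/(a+b−2) = 13/32 ≈ 0.406.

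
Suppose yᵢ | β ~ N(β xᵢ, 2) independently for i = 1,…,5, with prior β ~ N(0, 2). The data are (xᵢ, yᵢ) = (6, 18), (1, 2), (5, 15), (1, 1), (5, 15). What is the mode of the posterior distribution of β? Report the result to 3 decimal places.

log p(β | y) = −Σ(yᵢ − βxᵢ)²/(2·2) − β²/(2·2) + const.
Setting the derivative to zero: Σxᵢ(yᵢ − βxᵢ)/2 − β/2 = 0, so β = Σxᵢyᵢ / (Σxᵢ² + σ²/τ²).
Σxᵢyᵢ = 6·18 + 1·2 + 5·15 + 1·1 + 5·15 = 261; Σxᵢ² = 88; σ²/τ² = 1.
β̂_MAP = 261 / (88 + 1) = 261/89 ≈ 2.933.

β̂_MAP = 2.933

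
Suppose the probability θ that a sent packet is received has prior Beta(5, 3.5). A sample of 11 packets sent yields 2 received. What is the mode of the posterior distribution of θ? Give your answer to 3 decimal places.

Prior: Beta(5, 3.5).
Data: 2 successes in 11 trials. The binomial likelihood contributes θ^2(1−θ)^9, so the posterior is Beta(5+2, 3.5+9) = Beta(7, 12.5).
For Beta(a, b) with a, b > 1 the mode is (a−1)/(a+b−2) = 6/17.5 ≈ 0.343.

θ̂_MAP = 0.343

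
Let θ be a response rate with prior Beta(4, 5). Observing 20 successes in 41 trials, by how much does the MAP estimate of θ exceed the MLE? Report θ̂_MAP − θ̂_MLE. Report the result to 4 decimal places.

Posterior is Beta(24, 26); MAP = (24−1)/(50−2) = 23/48 ≈ 0.47917.
MLE ignores the prior: θ̂_MLE = k/n = 20/41 ≈ 0.48780.
Difference = 23/48 − 20/41 = -17/1968 ≈ -0.0086.

MAP − MLE = -0.0086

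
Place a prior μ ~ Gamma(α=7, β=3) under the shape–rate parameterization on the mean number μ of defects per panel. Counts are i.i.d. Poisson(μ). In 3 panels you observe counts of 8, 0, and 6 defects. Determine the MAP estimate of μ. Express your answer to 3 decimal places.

μ̂_MAP = 3.333

Σxᵢ = 8+0+6 = 14, with n = 3.
Posterior ∝ μ^6e^(−3μ) · μ^14e^(−3μ) = μ^20e^(−6μ), i.e. Gamma(shape=21, rate=6).
The mode of a Gamma(a, b) with a ≥ 1 (shape–rate) is (a−1)/b = 20/6 ≈ 3.333.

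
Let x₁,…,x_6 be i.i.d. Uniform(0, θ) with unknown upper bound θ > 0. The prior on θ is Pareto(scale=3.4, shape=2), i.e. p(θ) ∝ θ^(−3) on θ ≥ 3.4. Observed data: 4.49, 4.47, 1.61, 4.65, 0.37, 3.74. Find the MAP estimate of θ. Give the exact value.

θ̂_MAP = 4.65

The Uniform(0, θ) likelihood is θ^(−n) for θ ≥ max(xᵢ), zero otherwise. Here max(xᵢ) = 4.65.
Posterior ∝ θ^(−3) · θ^(−6) = θ^(−9) on θ ≥ max(3.4, 4.65) = 4.65.
This density is strictly decreasing in θ, so the posterior mode lies at the lower boundary of the support.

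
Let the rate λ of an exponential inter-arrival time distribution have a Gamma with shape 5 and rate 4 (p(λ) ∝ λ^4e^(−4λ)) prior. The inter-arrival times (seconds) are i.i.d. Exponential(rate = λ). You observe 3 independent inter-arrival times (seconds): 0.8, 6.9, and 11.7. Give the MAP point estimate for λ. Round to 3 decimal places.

The Exponential(rate=λ) likelihood is ∝ λ^n e^(−λΣtᵢ). Here n = 3 and Σtᵢ = 0.8 + 6.9 + 11.7 = 19.4.
Posterior ∝ λ^4e^(−4λ) · λ^3e^(−19.4λ) = λ^7e^(−23.4λ), i.e. Gamma(8, 23.4).
Mode = (a−1)/b = 7/23.4 ≈ 0.299.

λ̂_MAP = 0.299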